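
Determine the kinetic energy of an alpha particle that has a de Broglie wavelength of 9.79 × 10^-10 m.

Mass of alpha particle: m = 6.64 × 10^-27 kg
3.45 × 10^-23 J (or 2.15 × 10^-4 eV)

From λ = h/√(2mKE), we solve for KE:

λ² = h²/(2mKE)
KE = h²/(2mλ²)
KE = (6.626 × 10^-34 J·s)² / (2 × 6.64 × 10^-27 kg × (9.79 × 10^-10 m)²)
KE = 3.45 × 10^-23 J
KE = 2.15 × 10^-4 eV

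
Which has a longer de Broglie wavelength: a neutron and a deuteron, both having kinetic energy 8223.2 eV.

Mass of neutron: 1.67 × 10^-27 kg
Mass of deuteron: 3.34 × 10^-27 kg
The neutron has the longer wavelength.

Using λ = h/√(2mKE):

For neutron: λ₁ = h/√(2m₁KE) = 3.16 × 10^-13 m
For deuteron: λ₂ = h/√(2m₂KE) = 2.23 × 10^-13 m

Since λ ∝ 1/√m at constant kinetic energy, the lighter particle has the longer wavelength.

The neutron has the longer de Broglie wavelength.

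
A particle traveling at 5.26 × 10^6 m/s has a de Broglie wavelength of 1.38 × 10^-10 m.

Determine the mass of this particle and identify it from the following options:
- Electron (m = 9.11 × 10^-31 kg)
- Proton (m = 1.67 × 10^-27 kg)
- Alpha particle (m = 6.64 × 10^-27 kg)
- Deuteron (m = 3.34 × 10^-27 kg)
The particle is an electron.

From λ = h/(mv), solve for mass:

m = h/(λv)
m = (6.626 × 10^-34 J·s) / (1.38 × 10^-10 m × 5.26 × 10^6 m/s)
m = 9.13 × 10^-31 kg

Comparing with the listed masses, this is closest to an electron.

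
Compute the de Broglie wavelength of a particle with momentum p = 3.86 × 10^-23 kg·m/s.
1.72 × 10^-11 m

Using the de Broglie relation λ = h/p:

λ = h/p
λ = (6.626 × 10^-34 J·s) / (3.86 × 10^-23 kg·m/s)
λ = 1.72 × 10^-11 m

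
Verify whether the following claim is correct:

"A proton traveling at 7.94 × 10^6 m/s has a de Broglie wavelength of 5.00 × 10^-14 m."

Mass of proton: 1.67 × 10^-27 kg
True

The claim is correct.

Using λ = h/(mv):
λ = (6.626 × 10^-34 J·s) / (1.67 × 10^-27 kg × 7.94 × 10^6 m/s)
λ = 5.00 × 10^-14 m

This matches the claimed value.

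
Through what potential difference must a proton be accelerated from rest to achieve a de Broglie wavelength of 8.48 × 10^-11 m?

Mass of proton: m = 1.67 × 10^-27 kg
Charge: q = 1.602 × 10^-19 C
1.14 × 10^-1 V

From λ = h/√(2mqV), we solve for V:

λ² = h²/(2mqV)
V = h²/(2mqλ²)
V = (6.626 × 10^-34 J·s)² / (2 × 1.67 × 10^-27 kg × 1.602 × 10^-19 C × (8.48 × 10^-11 m)²)
V = 1.14 × 10^-1 V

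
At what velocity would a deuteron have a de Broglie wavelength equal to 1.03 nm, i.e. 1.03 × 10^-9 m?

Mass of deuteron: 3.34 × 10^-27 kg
1.93 × 10^2 m/s

From λ = h/(mv), solve for v:

v = h/(mλ)
v = (6.626 × 10^-34 J·s) / (3.34 × 10^-27 kg × 1.03 × 10^-9 m)
v = 1.93 × 10^2 m/s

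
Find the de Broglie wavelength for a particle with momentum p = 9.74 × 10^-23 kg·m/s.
6.80 × 10^-12 m

Using the de Broglie relation λ = h/p:

λ = h/p
λ = (6.626 × 10^-34 J·s) / (9.74 × 10^-23 kg·m/s)
λ = 6.80 × 10^-12 m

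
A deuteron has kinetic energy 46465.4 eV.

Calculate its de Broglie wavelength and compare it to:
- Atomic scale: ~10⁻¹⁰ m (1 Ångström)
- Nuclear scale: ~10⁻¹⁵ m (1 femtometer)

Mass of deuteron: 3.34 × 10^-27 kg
λ = 9.40 × 10^-14 m, which is between nuclear and atomic scales.

Using λ = h/√(2mKE):

KE = 46465.4 eV = 7.445 × 10^-15 J

λ = h/√(2mKE)
λ = (6.626 × 10^-34 J·s) / √(2 × 3.34 × 10^-27 kg × 7.445 × 10^-15 J)
λ = 9.40 × 10^-14 m

Comparison:
- Atomic scale (10⁻¹⁰ m): λ is 0.00094× this size
- Nuclear scale (10⁻¹⁵ m): λ is 94× this size

The wavelength is between nuclear and atomic scales.

This wavelength is appropriate for probing atomic structure but too large for nuclear physics experiments.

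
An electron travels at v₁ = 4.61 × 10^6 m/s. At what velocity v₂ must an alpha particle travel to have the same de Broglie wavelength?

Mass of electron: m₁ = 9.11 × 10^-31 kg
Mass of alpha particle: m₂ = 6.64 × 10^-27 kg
v₂ = 6.32 × 10^2 m/s

For equal de Broglie wavelengths: λ₁ = λ₂

h/(m₁v₁) = h/(m₂v₂)
m₁v₁ = m₂v₂
v₂ = v₁ · (m₁/m₂)

v₂ = 4.61 × 10^6 m/s × (9.11 × 10^-31 kg / 6.64 × 10^-27 kg)
v₂ = 6.32 × 10^2 m/s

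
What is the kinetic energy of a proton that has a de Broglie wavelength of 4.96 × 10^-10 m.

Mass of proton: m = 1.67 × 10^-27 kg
5.34 × 10^-22 J (or 3.33 × 10^-3 eV)

From λ = h/√(2mKE), we solve for KE:

λ² = h²/(2mKE)
KE = h²/(2mλ²)
KE = (6.626 × 10^-34 J·s)² / (2 × 1.67 × 10^-27 kg × (4.96 × 10^-10 m)²)
KE = 5.34 × 10^-22 J
KE = 3.33 × 10^-3 eV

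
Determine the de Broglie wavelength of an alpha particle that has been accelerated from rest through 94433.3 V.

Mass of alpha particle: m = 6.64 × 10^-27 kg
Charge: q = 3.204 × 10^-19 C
3.31 × 10^-14 m

When a particle is accelerated through voltage V, it gains kinetic energy KE = qV.

The de Broglie wavelength is then λ = h/√(2mqV):

λ = h/√(2mqV)
λ = (6.626 × 10^-34 J·s) / √(2 × 6.64 × 10^-27 kg × 3.204 × 10^-19 C × 94433.3 V)
λ = 3.31 × 10^-14 m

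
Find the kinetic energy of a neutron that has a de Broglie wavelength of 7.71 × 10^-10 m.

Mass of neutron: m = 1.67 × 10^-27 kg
2.21 × 10^-22 J (or 1.38 × 10^-3 eV)

From λ = h/√(2mKE), we solve for KE:

λ² = h²/(2mKE)
KE = h²/(2mλ²)
KE = (6.626 × 10^-34 J·s)² / (2 × 1.67 × 10^-27 kg × (7.71 × 10^-10 m)²)
KE = 2.21 × 10^-22 J
KE = 1.38 × 10^-3 eV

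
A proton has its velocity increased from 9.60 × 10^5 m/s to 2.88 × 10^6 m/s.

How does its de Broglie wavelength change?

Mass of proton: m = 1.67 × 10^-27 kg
The wavelength decreases by a factor of 3.

Using λ = h/(mv):

Initial wavelength: λ₁ = h/(mv₁) = 4.13 × 10^-13 m
Final wavelength: λ₂ = h/(mv₂) = 1.38 × 10^-13 m

Since λ ∝ 1/v, when velocity increases by a factor of 3, the wavelength decreases by a factor of 3.

λ₂/λ₁ = v₁/v₂ = 1/3

The wavelength decreases by a factor of 3.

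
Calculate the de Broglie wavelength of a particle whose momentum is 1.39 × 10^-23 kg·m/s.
4.77 × 10^-11 m

Using the de Broglie relation λ = h/p:

λ = h/p
λ = (6.626 × 10^-34 J·s) / (1.39 × 10^-23 kg·m/s)
λ = 4.77 × 10^-11 m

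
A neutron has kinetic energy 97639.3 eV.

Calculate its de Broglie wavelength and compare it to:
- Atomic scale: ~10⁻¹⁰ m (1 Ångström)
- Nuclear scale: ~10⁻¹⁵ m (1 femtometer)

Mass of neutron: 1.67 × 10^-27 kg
λ = 9.17 × 10^-14 m, which is between nuclear and atomic scales.

Using λ = h/√(2mKE):

KE = 97639.3 eV = 1.564 × 10^-14 J

λ = h/√(2mKE)
λ = (6.626 × 10^-34 J·s) / √(2 × 1.67 × 10^-27 kg × 1.564 × 10^-14 J)
λ = 9.17 × 10^-14 m

Comparison:
- Atomic scale (10⁻¹⁰ m): λ is 0.00092× this size
- Nuclear scale (10⁻¹⁵ m): λ is 92× this size

The wavelength is between nuclear and atomic scales.

This wavelength is appropriate for probing atomic structure but too large for nuclear physics experiments.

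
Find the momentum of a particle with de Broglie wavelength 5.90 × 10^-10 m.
1.12 × 10^-24 kg·m/s

From the de Broglie relation λ = h/p, we solve for p:

p = h/λ
p = (6.626 × 10^-34 J·s) / (5.90 × 10^-10 m)
p = 1.12 × 10^-24 kg·m/s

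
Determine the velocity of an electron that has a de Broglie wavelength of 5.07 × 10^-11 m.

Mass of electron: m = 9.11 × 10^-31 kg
1.43 × 10^7 m/s

From the de Broglie relation λ = h/(mv), we solve for v:

v = h/(mλ)
v = (6.626 × 10^-34 J·s) / (9.11 × 10^-31 kg × 5.07 × 10^-11 m)
v = 1.43 × 10^7 m/s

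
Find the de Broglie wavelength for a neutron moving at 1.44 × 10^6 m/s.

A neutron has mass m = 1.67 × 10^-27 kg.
2.76 × 10^-13 m

Using the de Broglie relation λ = h/(mv):

λ = h/(mv)
λ = (6.626 × 10^-34 J·s) / (1.67 × 10^-27 kg × 1.44 × 10^6 m/s)
λ = 2.76 × 10^-13 m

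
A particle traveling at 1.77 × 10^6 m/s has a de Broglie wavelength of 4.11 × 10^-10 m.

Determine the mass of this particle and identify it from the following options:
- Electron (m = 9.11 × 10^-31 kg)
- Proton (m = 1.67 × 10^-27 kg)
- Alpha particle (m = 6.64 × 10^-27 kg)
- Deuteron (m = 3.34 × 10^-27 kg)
The particle is an electron.

From λ = h/(mv), solve for mass:

m = h/(λv)
m = (6.626 × 10^-34 J·s) / (4.11 × 10^-10 m × 1.77 × 10^6 m/s)
m = 9.11 × 10^-31 kg

Comparing with the listed masses, this is closest to an electron.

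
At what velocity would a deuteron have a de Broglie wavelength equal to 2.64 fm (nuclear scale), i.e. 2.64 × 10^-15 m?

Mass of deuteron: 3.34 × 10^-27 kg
7.51 × 10^7 m/s

From λ = h/(mv), solve for v:

v = h/(mλ)
v = (6.626 × 10^-34 J·s) / (3.34 × 10^-27 kg × 2.64 × 10^-15 m)
v = 7.51 × 10^7 m/s

Note: This velocity is 25.1% of the speed of light, so relativistic corrections would be needed for a more accurate calculation.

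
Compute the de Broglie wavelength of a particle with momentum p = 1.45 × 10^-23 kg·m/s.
4.57 × 10^-11 m

Using the de Broglie relation λ = h/p:

λ = h/p
λ = (6.626 × 10^-34 J·s) / (1.45 × 10^-23 kg·m/s)
λ = 4.57 × 10^-11 m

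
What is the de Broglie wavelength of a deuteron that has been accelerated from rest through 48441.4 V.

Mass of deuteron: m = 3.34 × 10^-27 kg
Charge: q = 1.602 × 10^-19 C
9.20 × 10^-14 m

When a particle is accelerated through voltage V, it gains kinetic energy KE = qV.

The de Broglie wavelength is then λ = h/√(2mqV):

λ = h/√(2mqV)
λ = (6.626 × 10^-34 J·s) / √(2 × 3.34 × 10^-27 kg × 1.602 × 10^-19 C × 48441.4 V)
λ = 9.20 × 10^-14 m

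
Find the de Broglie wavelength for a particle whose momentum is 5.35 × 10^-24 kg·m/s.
1.24 × 10^-10 m

Using the de Broglie relation λ = h/p:

λ = h/p
λ = (6.626 × 10^-34 J·s) / (5.35 × 10^-24 kg·m/s)
λ = 1.24 × 10^-10 m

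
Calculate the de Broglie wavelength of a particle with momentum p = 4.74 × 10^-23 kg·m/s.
1.40 × 10^-11 m

Using the de Broglie relation λ = h/p:

λ = h/p
λ = (6.626 × 10^-34 J·s) / (4.74 × 10^-23 kg·m/s)
λ = 1.40 × 10^-11 m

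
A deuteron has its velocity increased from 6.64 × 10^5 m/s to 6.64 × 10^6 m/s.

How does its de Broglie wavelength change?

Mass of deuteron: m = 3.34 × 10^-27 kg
The wavelength decreases by a factor of 10.

Using λ = h/(mv):

Initial wavelength: λ₁ = h/(mv₁) = 2.99 × 10^-13 m
Final wavelength: λ₂ = h/(mv₂) = 2.99 × 10^-14 m

Since λ ∝ 1/v, when velocity increases by a factor of 10, the wavelength decreases by a factor of 10.

λ₂/λ₁ = v₁/v₂ = 1/10

The wavelength decreases by a factor of 10.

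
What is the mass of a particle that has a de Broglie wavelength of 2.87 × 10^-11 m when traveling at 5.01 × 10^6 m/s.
4.61 × 10^-30 kg

From the de Broglie relation λ = h/(mv), we solve for m:

m = h/(λv)
m = (6.626 × 10^-34 J·s) / (2.87 × 10^-11 m × 5.01 × 10^6 m/s)
m = 4.61 × 10^-30 kg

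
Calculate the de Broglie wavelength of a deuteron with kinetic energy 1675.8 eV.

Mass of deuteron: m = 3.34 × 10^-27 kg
4.95 × 10^-13 m

Using λ = h/√(2mKE):

First convert KE to Joules: KE = 1675.8 eV = 2.685 × 10^-16 J

λ = h/√(2mKE)
λ = (6.626 × 10^-34 J·s) / √(2 × 3.34 × 10^-27 kg × 2.685 × 10^-16 J)
λ = 4.95 × 10^-13 m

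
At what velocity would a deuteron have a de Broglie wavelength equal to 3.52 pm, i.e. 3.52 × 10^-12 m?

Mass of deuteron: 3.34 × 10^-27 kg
5.64 × 10^4 m/s

From λ = h/(mv), solve for v:

v = h/(mλ)
v = (6.626 × 10^-34 J·s) / (3.34 × 10^-27 kg × 3.52 × 10^-12 m)
v = 5.64 × 10^4 m/s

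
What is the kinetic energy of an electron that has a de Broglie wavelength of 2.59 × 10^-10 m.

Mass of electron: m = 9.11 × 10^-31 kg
3.59 × 10^-18 J (or 22.4 eV)

From λ = h/√(2mKE), we solve for KE:

λ² = h²/(2mKE)
KE = h²/(2mλ²)
KE = (6.626 × 10^-34 J·s)² / (2 × 9.11 × 10^-31 kg × (2.59 × 10^-10 m)²)
KE = 3.59 × 10^-18 J
KE = 22.4 eV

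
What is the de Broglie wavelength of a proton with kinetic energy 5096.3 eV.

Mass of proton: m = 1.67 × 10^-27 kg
4.01 × 10^-13 m

Using λ = h/√(2mKE):

First convert KE to Joules: KE = 5096.3 eV = 8.165 × 10^-16 J

λ = h/√(2mKE)
λ = (6.626 × 10^-34 J·s) / √(2 × 1.67 × 10^-27 kg × 8.165 × 10^-16 J)
λ = 4.01 × 10^-13 m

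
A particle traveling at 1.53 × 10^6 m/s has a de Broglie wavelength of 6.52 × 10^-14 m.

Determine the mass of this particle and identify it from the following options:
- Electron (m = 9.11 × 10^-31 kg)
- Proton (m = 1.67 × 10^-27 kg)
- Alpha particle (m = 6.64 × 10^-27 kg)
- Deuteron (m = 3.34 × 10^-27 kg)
The particle is an alpha particle.

From λ = h/(mv), solve for mass:

m = h/(λv)
m = (6.626 × 10^-34 J·s) / (6.52 × 10^-14 m × 1.53 × 10^6 m/s)
m = 6.64 × 10^-27 kg

Comparing with the listed masses, this is closest to an alpha particle.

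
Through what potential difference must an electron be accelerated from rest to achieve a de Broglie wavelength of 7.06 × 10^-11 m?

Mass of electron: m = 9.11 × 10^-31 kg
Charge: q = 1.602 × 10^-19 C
302 V

From λ = h/√(2mqV), we solve for V:

λ² = h²/(2mqV)
V = h²/(2mqλ²)
V = (6.626 × 10^-34 J·s)² / (2 × 9.11 × 10^-31 kg × 1.602 × 10^-19 C × (7.06 × 10^-11 m)²)
V = 302 V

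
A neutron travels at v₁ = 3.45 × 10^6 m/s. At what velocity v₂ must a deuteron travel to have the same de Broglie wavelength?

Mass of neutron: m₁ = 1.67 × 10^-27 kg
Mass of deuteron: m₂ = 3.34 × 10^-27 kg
v₂ = 1.72 × 10^6 m/s

For equal de Broglie wavelengths: λ₁ = λ₂

h/(m₁v₁) = h/(m₂v₂)
m₁v₁ = m₂v₂
v₂ = v₁ · (m₁/m₂)

v₂ = 3.45 × 10^6 m/s × (1.67 × 10^-27 kg / 3.34 × 10^-27 kg)
v₂ = 1.72 × 10^6 m/s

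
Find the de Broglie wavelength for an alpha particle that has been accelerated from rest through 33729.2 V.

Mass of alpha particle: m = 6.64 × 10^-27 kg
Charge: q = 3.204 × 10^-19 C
5.53 × 10^-14 m

When a particle is accelerated through voltage V, it gains kinetic energy KE = qV.

The de Broglie wavelength is then λ = h/√(2mqV):

λ = h/√(2mqV)
λ = (6.626 × 10^-34 J·s) / √(2 × 6.64 × 10^-27 kg × 3.204 × 10^-19 C × 33729.2 V)
λ = 5.53 × 10^-14 m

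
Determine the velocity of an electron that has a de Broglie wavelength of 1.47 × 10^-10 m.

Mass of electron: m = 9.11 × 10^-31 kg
4.95 × 10^6 m/s

From the de Broglie relation λ = h/(mv), we solve for v:

v = h/(mλ)
v = (6.626 × 10^-34 J·s) / (9.11 × 10^-31 kg × 1.47 × 10^-10 m)
v = 4.95 × 10^6 m/s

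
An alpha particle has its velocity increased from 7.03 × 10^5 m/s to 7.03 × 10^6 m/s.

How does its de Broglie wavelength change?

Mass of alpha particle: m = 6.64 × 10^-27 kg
The wavelength decreases by a factor of 10.

Using λ = h/(mv):

Initial wavelength: λ₁ = h/(mv₁) = 1.42 × 10^-13 m
Final wavelength: λ₂ = h/(mv₂) = 1.42 × 10^-14 m

Since λ ∝ 1/v, when velocity increases by a factor of 10, the wavelength decreases by a factor of 10.

λ₂/λ₁ = v₁/v₂ = 1/10

The wavelength decreases by a factor of 10.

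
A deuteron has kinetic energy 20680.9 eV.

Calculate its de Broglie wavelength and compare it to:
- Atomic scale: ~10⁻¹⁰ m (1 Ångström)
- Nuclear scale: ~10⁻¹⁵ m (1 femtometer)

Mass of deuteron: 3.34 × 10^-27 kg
λ = 1.41 × 10^-13 m, which is between nuclear and atomic scales.

Using λ = h/√(2mKE):

KE = 20680.9 eV = 3.313 × 10^-15 J

λ = h/√(2mKE)
λ = (6.626 × 10^-34 J·s) / √(2 × 3.34 × 10^-27 kg × 3.313 × 10^-15 J)
λ = 1.41 × 10^-13 m

Comparison:
- Atomic scale (10⁻¹⁰ m): λ is 0.0014× this size
- Nuclear scale (10⁻¹⁵ m): λ is 1.4e+02× this size

The wavelength is between nuclear and atomic scales.

This wavelength is appropriate for probing atomic structure but too large for nuclear physics experiments.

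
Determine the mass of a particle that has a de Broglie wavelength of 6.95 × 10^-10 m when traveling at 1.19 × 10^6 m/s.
8.01 × 10^-31 kg

From the de Broglie relation λ = h/(mv), we solve for m:

m = h/(λv)
m = (6.626 × 10^-34 J·s) / (6.95 × 10^-10 m × 1.19 × 10^6 m/s)
m = 8.01 × 10^-31 kg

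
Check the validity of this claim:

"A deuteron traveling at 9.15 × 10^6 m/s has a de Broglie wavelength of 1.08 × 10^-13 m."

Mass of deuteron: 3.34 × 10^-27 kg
False

The claim is incorrect.

Using λ = h/(mv):
λ = (6.626 × 10^-34 J·s) / (3.34 × 10^-27 kg × 9.15 × 10^6 m/s)
λ = 2.17 × 10^-14 m

The actual wavelength differs from the claimed 1.08 × 10^-13 m.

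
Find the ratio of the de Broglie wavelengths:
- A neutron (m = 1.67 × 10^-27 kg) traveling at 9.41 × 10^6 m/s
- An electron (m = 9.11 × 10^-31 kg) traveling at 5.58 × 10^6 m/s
λ₁/λ₂ = 3.23 × 10^-4

Using λ = h/(mv):

λ₁ = h/(m₁v₁) = 4.22 × 10^-14 m
λ₂ = h/(m₂v₂) = 1.30 × 10^-10 m

Ratio λ₁/λ₂ = (m₂v₂)/(m₁v₁)
         = (9.11 × 10^-31 kg × 5.58 × 10^6 m/s) / (1.67 × 10^-27 kg × 9.41 × 10^6 m/s)
         = 3.23 × 10^-4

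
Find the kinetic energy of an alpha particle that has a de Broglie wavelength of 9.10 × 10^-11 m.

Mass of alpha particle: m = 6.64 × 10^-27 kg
3.99 × 10^-21 J (or 0.0249 eV)

From λ = h/√(2mKE), we solve for KE:

λ² = h²/(2mKE)
KE = h²/(2mλ²)
KE = (6.626 × 10^-34 J·s)² / (2 × 6.64 × 10^-27 kg × (9.10 × 10^-11 m)²)
KE = 3.99 × 10^-21 J
KE = 0.0249 eV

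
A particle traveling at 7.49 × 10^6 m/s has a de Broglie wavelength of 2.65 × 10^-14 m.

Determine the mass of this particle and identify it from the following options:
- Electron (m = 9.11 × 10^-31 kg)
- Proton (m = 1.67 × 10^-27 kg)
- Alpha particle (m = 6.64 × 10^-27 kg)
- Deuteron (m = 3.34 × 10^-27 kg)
The particle is a deuteron.

From λ = h/(mv), solve for mass:

m = h/(λv)
m = (6.626 × 10^-34 J·s) / (2.65 × 10^-14 m × 7.49 × 10^6 m/s)
m = 3.34 × 10^-27 kg

Comparing with the listed masses, this is closest to a deuteron.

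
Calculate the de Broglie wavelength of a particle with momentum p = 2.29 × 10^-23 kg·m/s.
2.89 × 10^-11 m

Using the de Broglie relation λ = h/p:

λ = h/p
λ = (6.626 × 10^-34 J·s) / (2.29 × 10^-23 kg·m/s)
λ = 2.89 × 10^-11 m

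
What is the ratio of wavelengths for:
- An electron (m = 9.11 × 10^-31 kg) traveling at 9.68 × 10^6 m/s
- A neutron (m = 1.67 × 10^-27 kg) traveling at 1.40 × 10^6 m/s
λ₁/λ₂ = 265

Using λ = h/(mv):

λ₁ = h/(m₁v₁) = 7.51 × 10^-11 m
λ₂ = h/(m₂v₂) = 2.83 × 10^-13 m

Ratio λ₁/λ₂ = (m₂v₂)/(m₁v₁)
         = (1.67 × 10^-27 kg × 1.40 × 10^6 m/s) / (9.11 × 10^-31 kg × 9.68 × 10^6 m/s)
         = 265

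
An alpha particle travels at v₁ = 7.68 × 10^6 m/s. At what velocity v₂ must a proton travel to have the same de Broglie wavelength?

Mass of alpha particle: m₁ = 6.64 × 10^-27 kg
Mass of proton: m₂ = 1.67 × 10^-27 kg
v₂ = 3.05 × 10^7 m/s

For equal de Broglie wavelengths: λ₁ = λ₂

h/(m₁v₁) = h/(m₂v₂)
m₁v₁ = m₂v₂
v₂ = v₁ · (m₁/m₂)

v₂ = 7.68 × 10^6 m/s × (6.64 × 10^-27 kg / 1.67 × 10^-27 kg)
v₂ = 3.05 × 10^7 m/s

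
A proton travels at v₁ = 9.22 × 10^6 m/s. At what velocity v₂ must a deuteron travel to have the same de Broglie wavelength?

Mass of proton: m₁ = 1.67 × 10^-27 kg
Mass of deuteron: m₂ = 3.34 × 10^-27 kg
v₂ = 4.61 × 10^6 m/s

For equal de Broglie wavelengths: λ₁ = λ₂

h/(m₁v₁) = h/(m₂v₂)
m₁v₁ = m₂v₂
v₂ = v₁ · (m₁/m₂)

v₂ = 9.22 × 10^6 m/s × (1.67 × 10^-27 kg / 3.34 × 10^-27 kg)
v₂ = 4.61 × 10^6 m/s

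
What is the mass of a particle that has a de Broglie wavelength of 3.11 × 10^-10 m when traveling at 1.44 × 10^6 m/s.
1.48 × 10^-30 kg

From the de Broglie relation λ = h/(mv), we solve for m:

m = h/(λv)
m = (6.626 × 10^-34 J·s) / (3.11 × 10^-10 m × 1.44 × 10^6 m/s)
m = 1.48 × 10^-30 kg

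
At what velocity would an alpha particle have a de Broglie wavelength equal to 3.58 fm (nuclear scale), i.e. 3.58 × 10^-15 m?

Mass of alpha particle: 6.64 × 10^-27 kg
2.79 × 10^7 m/s

From λ = h/(mv), solve for v:

v = h/(mλ)
v = (6.626 × 10^-34 J·s) / (6.64 × 10^-27 kg × 3.58 × 10^-15 m)
v = 2.79 × 10^7 m/s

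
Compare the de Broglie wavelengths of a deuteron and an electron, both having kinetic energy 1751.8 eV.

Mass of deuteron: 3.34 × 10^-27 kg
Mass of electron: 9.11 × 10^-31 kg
The electron has the longer wavelength.

Using λ = h/√(2mKE):

For deuteron: λ₁ = h/√(2m₁KE) = 4.84 × 10^-13 m
For electron: λ₂ = h/√(2m₂KE) = 2.93 × 10^-11 m

Since λ ∝ 1/√m at constant kinetic energy, the lighter particle has the longer wavelength.

The electron has the longer de Broglie wavelength.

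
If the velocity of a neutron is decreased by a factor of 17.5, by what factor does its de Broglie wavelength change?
The wavelength increases by a factor of 17.5.

From λ = h/(mv), the wavelength is inversely proportional to velocity:

λ ∝ 1/v

If v → v/17.5, then λ → 17.5λ

When velocity is decreased by a factor of 17.5, the wavelength increases by a factor of 17.5.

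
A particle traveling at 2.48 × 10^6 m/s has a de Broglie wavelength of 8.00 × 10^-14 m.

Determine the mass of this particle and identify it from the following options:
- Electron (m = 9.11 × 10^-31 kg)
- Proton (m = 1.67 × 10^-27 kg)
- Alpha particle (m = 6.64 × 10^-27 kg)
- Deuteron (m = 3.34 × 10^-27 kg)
The particle is a deuteron.

From λ = h/(mv), solve for mass:

m = h/(λv)
m = (6.626 × 10^-34 J·s) / (8.00 × 10^-14 m × 2.48 × 10^6 m/s)
m = 3.34 × 10^-27 kg

Comparing with the listed masses, this is closest to a deuteron.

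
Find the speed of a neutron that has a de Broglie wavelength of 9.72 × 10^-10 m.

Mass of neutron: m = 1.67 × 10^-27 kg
4.08 × 10^2 m/s

From the de Broglie relation λ = h/(mv), we solve for v:

v = h/(mλ)
v = (6.626 × 10^-34 J·s) / (1.67 × 10^-27 kg × 9.72 × 10^-10 m)
v = 4.08 × 10^2 m/s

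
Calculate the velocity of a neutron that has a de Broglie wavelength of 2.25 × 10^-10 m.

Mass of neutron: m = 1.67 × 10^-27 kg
1.76 × 10^3 m/s

From the de Broglie relation λ = h/(mv), we solve for v:

v = h/(mλ)
v = (6.626 × 10^-34 J·s) / (1.67 × 10^-27 kg × 2.25 × 10^-10 m)
v = 1.76 × 10^3 m/s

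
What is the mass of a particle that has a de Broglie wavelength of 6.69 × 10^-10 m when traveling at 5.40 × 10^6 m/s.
1.83 × 10^-31 kg

From the de Broglie relation λ = h/(mv), we solve for m:

m = h/(λv)
m = (6.626 × 10^-34 J·s) / (6.69 × 10^-10 m × 5.40 × 10^6 m/s)
m = 1.83 × 10^-31 kg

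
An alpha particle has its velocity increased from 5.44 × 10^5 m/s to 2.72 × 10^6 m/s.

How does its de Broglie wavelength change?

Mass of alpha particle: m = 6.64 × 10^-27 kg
The wavelength decreases by a factor of 5.

Using λ = h/(mv):

Initial wavelength: λ₁ = h/(mv₁) = 1.83 × 10^-13 m
Final wavelength: λ₂ = h/(mv₂) = 3.67 × 10^-14 m

Since λ ∝ 1/v, when velocity increases by a factor of 5, the wavelength decreases by a factor of 5.

λ₂/λ₁ = v₁/v₂ = 1/5

The wavelength decreases by a factor of 5.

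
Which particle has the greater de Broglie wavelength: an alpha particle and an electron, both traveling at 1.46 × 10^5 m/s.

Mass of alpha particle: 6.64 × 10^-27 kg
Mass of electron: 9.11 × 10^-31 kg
The electron has the longer wavelength.

Using λ = h/(mv), since both particles have the same velocity, the wavelength depends only on mass.

For alpha particle: λ₁ = h/(m₁v) = 6.83 × 10^-13 m
For electron: λ₂ = h/(m₂v) = 4.98 × 10^-9 m

Since λ ∝ 1/m at constant velocity, the lighter particle has the longer wavelength.

The electron has the longer de Broglie wavelength.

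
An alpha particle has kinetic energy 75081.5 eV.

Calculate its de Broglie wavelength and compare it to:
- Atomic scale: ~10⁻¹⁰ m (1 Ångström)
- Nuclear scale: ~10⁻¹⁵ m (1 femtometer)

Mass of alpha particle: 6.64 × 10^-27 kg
λ = 5.24 × 10^-14 m, which is between nuclear and atomic scales.

Using λ = h/√(2mKE):

KE = 75081.5 eV = 1.203 × 10^-14 J

λ = h/√(2mKE)
λ = (6.626 × 10^-34 J·s) / √(2 × 6.64 × 10^-27 kg × 1.203 × 10^-14 J)
λ = 5.24 × 10^-14 m

Comparison:
- Atomic scale (10⁻¹⁰ m): λ is 0.00052× this size
- Nuclear scale (10⁻¹⁵ m): λ is 52× this size

The wavelength is between nuclear and atomic scales.

This wavelength is appropriate for probing atomic structure but too large for nuclear physics experiments.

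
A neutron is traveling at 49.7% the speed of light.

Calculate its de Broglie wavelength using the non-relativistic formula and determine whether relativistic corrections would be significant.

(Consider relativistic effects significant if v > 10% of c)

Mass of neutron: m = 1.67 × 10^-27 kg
Yes, relativistic corrections are needed.

Using the non-relativistic de Broglie formula λ = h/(mv):

v = 49.7% × c = 1.490 × 10^8 m/s

λ = h/(mv)
λ = (6.626 × 10^-34 J·s) / (1.67 × 10^-27 kg × 1.490 × 10^8 m/s)
λ = 2.66 × 10^-15 m

Since v = 49.7% of c > 10% of c, relativistic corrections ARE significant and the actual wavelength would differ from this non-relativistic estimate.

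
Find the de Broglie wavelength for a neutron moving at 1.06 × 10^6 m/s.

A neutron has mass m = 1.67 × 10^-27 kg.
3.74 × 10^-13 m

Using the de Broglie relation λ = h/(mv):

λ = h/(mv)
λ = (6.626 × 10^-34 J·s) / (1.67 × 10^-27 kg × 1.06 × 10^6 m/s)
λ = 3.74 × 10^-13 m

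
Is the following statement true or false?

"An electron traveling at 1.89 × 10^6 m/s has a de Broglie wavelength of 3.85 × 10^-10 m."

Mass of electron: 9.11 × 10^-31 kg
True

The claim is correct.

Using λ = h/(mv):
λ = (6.626 × 10^-34 J·s) / (9.11 × 10^-31 kg × 1.89 × 10^6 m/s)
λ = 3.85 × 10^-10 m

This matches the claimed value.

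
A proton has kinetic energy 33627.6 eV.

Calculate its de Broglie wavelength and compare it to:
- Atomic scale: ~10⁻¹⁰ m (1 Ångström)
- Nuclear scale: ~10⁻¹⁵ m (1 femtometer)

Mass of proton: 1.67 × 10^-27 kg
λ = 1.56 × 10^-13 m, which is between nuclear and atomic scales.

Using λ = h/√(2mKE):

KE = 33627.6 eV = 5.388 × 10^-15 J

λ = h/√(2mKE)
λ = (6.626 × 10^-34 J·s) / √(2 × 1.67 × 10^-27 kg × 5.388 × 10^-15 J)
λ = 1.56 × 10^-13 m

Comparison:
- Atomic scale (10⁻¹⁰ m): λ is 0.0016× this size
- Nuclear scale (10⁻¹⁵ m): λ is 1.6e+02× this size

The wavelength is between nuclear and atomic scales.

This wavelength is appropriate for probing atomic structure but too large for nuclear physics experiments.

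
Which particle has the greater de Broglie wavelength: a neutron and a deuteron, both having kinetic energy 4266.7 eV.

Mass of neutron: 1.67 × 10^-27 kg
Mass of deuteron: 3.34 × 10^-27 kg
The neutron has the longer wavelength.

Using λ = h/√(2mKE):

For neutron: λ₁ = h/√(2m₁KE) = 4.39 × 10^-13 m
For deuteron: λ₂ = h/√(2m₂KE) = 3.10 × 10^-13 m

Since λ ∝ 1/√m at constant kinetic energy, the lighter particle has the longer wavelength.

The neutron has the longer de Broglie wavelength.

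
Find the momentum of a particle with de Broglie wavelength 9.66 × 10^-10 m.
6.86 × 10^-25 kg·m/s

From the de Broglie relation λ = h/p, we solve for p:

p = h/λ
p = (6.626 × 10^-34 J·s) / (9.66 × 10^-10 m)
p = 6.86 × 10^-25 kg·m/s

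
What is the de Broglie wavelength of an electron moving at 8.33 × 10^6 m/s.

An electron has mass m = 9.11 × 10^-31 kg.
8.73 × 10^-11 m

Using the de Broglie relation λ = h/(mv):

λ = h/(mv)
λ = (6.626 × 10^-34 J·s) / (9.11 × 10^-31 kg × 8.33 × 10^6 m/s)
λ = 8.73 × 10^-11 m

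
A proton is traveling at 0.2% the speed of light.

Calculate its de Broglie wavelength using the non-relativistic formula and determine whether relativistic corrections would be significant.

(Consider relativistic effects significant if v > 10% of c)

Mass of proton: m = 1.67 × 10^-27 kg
No, relativistic corrections are not needed.

Using the non-relativistic de Broglie formula λ = h/(mv):

v = 0.2% × c = 5.996 × 10^5 m/s

λ = h/(mv)
λ = (6.626 × 10^-34 J·s) / (1.67 × 10^-27 kg × 5.996 × 10^5 m/s)
λ = 6.62 × 10^-13 m

Since v = 0.2% of c < 10% of c, relativistic corrections are NOT significant and this non-relativistic result is a good approximation.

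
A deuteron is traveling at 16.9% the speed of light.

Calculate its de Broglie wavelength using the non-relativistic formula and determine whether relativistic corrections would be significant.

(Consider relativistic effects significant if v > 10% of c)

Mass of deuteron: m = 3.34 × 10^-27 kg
Yes, relativistic corrections are needed.

Using the non-relativistic de Broglie formula λ = h/(mv):

v = 16.9% × c = 5.066 × 10^7 m/s

λ = h/(mv)
λ = (6.626 × 10^-34 J·s) / (3.34 × 10^-27 kg × 5.066 × 10^7 m/s)
λ = 3.92 × 10^-15 m

Since v = 16.9% of c > 10% of c, relativistic corrections ARE significant and the actual wavelength would differ from this non-relativistic estimate.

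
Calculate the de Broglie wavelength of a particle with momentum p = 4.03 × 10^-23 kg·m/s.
1.64 × 10^-11 m

Using the de Broglie relation λ = h/p:

λ = h/p
λ = (6.626 × 10^-34 J·s) / (4.03 × 10^-23 kg·m/s)
λ = 1.64 × 10^-11 m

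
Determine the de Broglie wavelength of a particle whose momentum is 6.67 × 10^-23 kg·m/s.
9.93 × 10^-12 m

Using the de Broglie relation λ = h/p:

λ = h/p
λ = (6.626 × 10^-34 J·s) / (6.67 × 10^-23 kg·m/s)
λ = 9.93 × 10^-12 m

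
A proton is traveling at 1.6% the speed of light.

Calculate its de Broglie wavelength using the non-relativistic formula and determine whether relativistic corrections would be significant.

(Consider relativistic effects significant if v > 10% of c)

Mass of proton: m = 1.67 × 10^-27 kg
No, relativistic corrections are not needed.

Using the non-relativistic de Broglie formula λ = h/(mv):

v = 1.6% × c = 4.797 × 10^6 m/s

λ = h/(mv)
λ = (6.626 × 10^-34 J·s) / (1.67 × 10^-27 kg × 4.797 × 10^6 m/s)
λ = 8.27 × 10^-14 m

Since v = 1.6% of c < 10% of c, relativistic corrections are NOT significant and this non-relativistic result is a good approximation.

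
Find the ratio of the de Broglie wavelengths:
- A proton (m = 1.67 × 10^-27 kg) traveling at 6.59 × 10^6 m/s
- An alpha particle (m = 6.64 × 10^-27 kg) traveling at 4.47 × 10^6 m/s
λ₁/λ₂ = 2.70

Using λ = h/(mv):

λ₁ = h/(m₁v₁) = 6.02 × 10^-14 m
λ₂ = h/(m₂v₂) = 2.23 × 10^-14 m

Ratio λ₁/λ₂ = (m₂v₂)/(m₁v₁)
         = (6.64 × 10^-27 kg × 4.47 × 10^6 m/s) / (1.67 × 10^-27 kg × 6.59 × 10^6 m/s)
         = 2.70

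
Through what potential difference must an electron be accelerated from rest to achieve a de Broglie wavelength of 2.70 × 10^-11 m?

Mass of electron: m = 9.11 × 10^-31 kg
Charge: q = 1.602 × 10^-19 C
2.06 × 10^3 V

From λ = h/√(2mqV), we solve for V:

λ² = h²/(2mqV)
V = h²/(2mqλ²)
V = (6.626 × 10^-34 J·s)² / (2 × 9.11 × 10^-31 kg × 1.602 × 10^-19 C × (2.70 × 10^-11 m)²)
V = 2.06 × 10^3 V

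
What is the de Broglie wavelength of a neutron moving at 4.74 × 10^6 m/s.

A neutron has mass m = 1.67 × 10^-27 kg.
8.37 × 10^-14 m

Using the de Broglie relation λ = h/(mv):

λ = h/(mv)
λ = (6.626 × 10^-34 J·s) / (1.67 × 10^-27 kg × 4.74 × 10^6 m/s)
λ = 8.37 × 10^-14 m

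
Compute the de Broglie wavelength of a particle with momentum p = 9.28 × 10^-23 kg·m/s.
7.14 × 10^-12 m

Using the de Broglie relation λ = h/p:

λ = h/p
λ = (6.626 × 10^-34 J·s) / (9.28 × 10^-23 kg·m/s)
λ = 7.14 × 10^-12 m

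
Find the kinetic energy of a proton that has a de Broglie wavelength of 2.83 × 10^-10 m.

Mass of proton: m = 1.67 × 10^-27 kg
1.64 × 10^-21 J (or 0.0102 eV)

From λ = h/√(2mKE), we solve for KE:

λ² = h²/(2mKE)
KE = h²/(2mλ²)
KE = (6.626 × 10^-34 J·s)² / (2 × 1.67 × 10^-27 kg × (2.83 × 10^-10 m)²)
KE = 1.64 × 10^-21 J
KE = 0.0102 eV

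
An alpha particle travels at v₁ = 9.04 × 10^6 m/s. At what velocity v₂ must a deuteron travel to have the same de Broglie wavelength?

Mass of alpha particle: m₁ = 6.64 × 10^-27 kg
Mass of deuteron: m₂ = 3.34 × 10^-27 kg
v₂ = 1.80 × 10^7 m/s

For equal de Broglie wavelengths: λ₁ = λ₂

h/(m₁v₁) = h/(m₂v₂)
m₁v₁ = m₂v₂
v₂ = v₁ · (m₁/m₂)

v₂ = 9.04 × 10^6 m/s × (6.64 × 10^-27 kg / 3.34 × 10^-27 kg)
v₂ = 1.80 × 10^7 m/s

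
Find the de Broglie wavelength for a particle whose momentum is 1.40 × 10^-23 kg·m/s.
4.73 × 10^-11 m

Using the de Broglie relation λ = h/p:

λ = h/p
λ = (6.626 × 10^-34 J·s) / (1.40 × 10^-23 kg·m/s)
λ = 4.73 × 10^-11 m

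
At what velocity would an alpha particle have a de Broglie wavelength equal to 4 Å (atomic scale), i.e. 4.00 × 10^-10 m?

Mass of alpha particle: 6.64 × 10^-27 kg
2.49 × 10^2 m/s

From λ = h/(mv), solve for v:

v = h/(mλ)
v = (6.626 × 10^-34 J·s) / (6.64 × 10^-27 kg × 4.00 × 10^-10 m)
v = 2.49 × 10^2 m/s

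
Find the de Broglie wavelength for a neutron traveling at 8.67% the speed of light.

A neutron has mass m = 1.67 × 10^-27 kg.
1.53 × 10^-14 m

Using the de Broglie relation λ = h/(mv):

v = 8.67% × c = 2.599 × 10^7 m/s

λ = h/(mv)
λ = (6.626 × 10^-34 J·s) / (1.67 × 10^-27 kg × 2.599 × 10^7 m/s)
λ = 1.53 × 10^-14 m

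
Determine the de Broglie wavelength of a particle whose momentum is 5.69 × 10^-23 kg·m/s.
1.16 × 10^-11 m

Using the de Broglie relation λ = h/p:

λ = h/p
λ = (6.626 × 10^-34 J·s) / (5.69 × 10^-23 kg·m/s)
λ = 1.16 × 10^-11 m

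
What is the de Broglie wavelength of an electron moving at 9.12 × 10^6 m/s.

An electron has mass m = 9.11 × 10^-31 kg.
7.98 × 10^-11 m

Using the de Broglie relation λ = h/(mv):

λ = h/(mv)
λ = (6.626 × 10^-34 J·s) / (9.11 × 10^-31 kg × 9.12 × 10^6 m/s)
λ = 7.98 × 10^-11 m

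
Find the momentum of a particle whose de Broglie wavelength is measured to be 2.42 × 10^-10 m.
2.74 × 10^-24 kg·m/s

From the de Broglie relation λ = h/p, we solve for p:

p = h/λ
p = (6.626 × 10^-34 J·s) / (2.42 × 10^-10 m)
p = 2.74 × 10^-24 kg·m/s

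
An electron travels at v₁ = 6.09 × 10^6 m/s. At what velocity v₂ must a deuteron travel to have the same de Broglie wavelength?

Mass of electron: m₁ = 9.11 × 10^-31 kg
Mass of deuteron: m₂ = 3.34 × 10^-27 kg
v₂ = 1.66 × 10^3 m/s

For equal de Broglie wavelengths: λ₁ = λ₂

h/(m₁v₁) = h/(m₂v₂)
m₁v₁ = m₂v₂
v₂ = v₁ · (m₁/m₂)

v₂ = 6.09 × 10^6 m/s × (9.11 × 10^-31 kg / 3.34 × 10^-27 kg)
v₂ = 1.66 × 10^3 m/s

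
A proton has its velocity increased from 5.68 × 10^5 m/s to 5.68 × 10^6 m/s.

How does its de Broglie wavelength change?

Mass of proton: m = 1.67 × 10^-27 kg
The wavelength decreases by a factor of 10.

Using λ = h/(mv):

Initial wavelength: λ₁ = h/(mv₁) = 6.99 × 10^-13 m
Final wavelength: λ₂ = h/(mv₂) = 6.99 × 10^-14 m

Since λ ∝ 1/v, when velocity increases by a factor of 10, the wavelength decreases by a factor of 10.

λ₂/λ₁ = v₁/v₂ = 1/10

The wavelength decreases by a factor of 10.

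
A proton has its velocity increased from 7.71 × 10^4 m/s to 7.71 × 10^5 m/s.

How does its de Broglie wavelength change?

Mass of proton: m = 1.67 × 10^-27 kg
The wavelength decreases by a factor of 10.

Using λ = h/(mv):

Initial wavelength: λ₁ = h/(mv₁) = 5.15 × 10^-12 m
Final wavelength: λ₂ = h/(mv₂) = 5.15 × 10^-13 m

Since λ ∝ 1/v, when velocity increases by a factor of 10, the wavelength decreases by a factor of 10.

λ₂/λ₁ = v₁/v₂ = 1/10

The wavelength decreases by a factor of 10.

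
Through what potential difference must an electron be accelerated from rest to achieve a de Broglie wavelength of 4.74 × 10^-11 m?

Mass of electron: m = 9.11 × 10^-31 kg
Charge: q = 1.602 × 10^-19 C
669 V

From λ = h/√(2mqV), we solve for V:

λ² = h²/(2mqV)
V = h²/(2mqλ²)
V = (6.626 × 10^-34 J·s)² / (2 × 9.11 × 10^-31 kg × 1.602 × 10^-19 C × (4.74 × 10^-11 m)²)
V = 669 V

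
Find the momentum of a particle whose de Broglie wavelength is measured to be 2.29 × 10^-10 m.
2.89 × 10^-24 kg·m/s

From the de Broglie relation λ = h/p, we solve for p:

p = h/λ
p = (6.626 × 10^-34 J·s) / (2.29 × 10^-10 m)
p = 2.89 × 10^-24 kg·m/s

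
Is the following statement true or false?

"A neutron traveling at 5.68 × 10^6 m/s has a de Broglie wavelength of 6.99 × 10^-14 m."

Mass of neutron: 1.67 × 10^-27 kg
True

The claim is correct.

Using λ = h/(mv):
λ = (6.626 × 10^-34 J·s) / (1.67 × 10^-27 kg × 5.68 × 10^6 m/s)
λ = 6.99 × 10^-14 m

This matches the claimed value.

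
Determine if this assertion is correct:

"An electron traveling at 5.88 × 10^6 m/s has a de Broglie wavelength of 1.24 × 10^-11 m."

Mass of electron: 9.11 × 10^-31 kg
False

The claim is incorrect.

Using λ = h/(mv):
λ = (6.626 × 10^-34 J·s) / (9.11 × 10^-31 kg × 5.88 × 10^6 m/s)
λ = 1.24 × 10^-10 m

The actual wavelength differs from the claimed 1.24 × 10^-11 m.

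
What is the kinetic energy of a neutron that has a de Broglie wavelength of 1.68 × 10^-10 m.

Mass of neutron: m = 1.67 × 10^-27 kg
4.66 × 10^-21 J (or 0.0291 eV)

From λ = h/√(2mKE), we solve for KE:

λ² = h²/(2mKE)
KE = h²/(2mλ²)
KE = (6.626 × 10^-34 J·s)² / (2 × 1.67 × 10^-27 kg × (1.68 × 10^-10 m)²)
KE = 4.66 × 10^-21 J
KE = 0.0291 eV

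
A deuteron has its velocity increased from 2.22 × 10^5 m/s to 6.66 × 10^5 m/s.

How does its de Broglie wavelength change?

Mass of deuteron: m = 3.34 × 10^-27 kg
The wavelength decreases by a factor of 3.

Using λ = h/(mv):

Initial wavelength: λ₁ = h/(mv₁) = 8.94 × 10^-13 m
Final wavelength: λ₂ = h/(mv₂) = 2.98 × 10^-13 m

Since λ ∝ 1/v, when velocity increases by a factor of 3, the wavelength decreases by a factor of 3.

λ₂/λ₁ = v₁/v₂ = 1/3

The wavelength decreases by a factor of 3.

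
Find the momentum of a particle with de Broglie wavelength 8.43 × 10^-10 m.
7.86 × 10^-25 kg·m/s

From the de Broglie relation λ = h/p, we solve for p:

p = h/λ
p = (6.626 × 10^-34 J·s) / (8.43 × 10^-10 m)
p = 7.86 × 10^-25 kg·m/s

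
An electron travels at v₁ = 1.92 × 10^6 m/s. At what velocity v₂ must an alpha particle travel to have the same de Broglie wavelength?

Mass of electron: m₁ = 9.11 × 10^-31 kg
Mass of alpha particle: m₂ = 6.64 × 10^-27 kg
v₂ = 2.63 × 10^2 m/s

For equal de Broglie wavelengths: λ₁ = λ₂

h/(m₁v₁) = h/(m₂v₂)
m₁v₁ = m₂v₂
v₂ = v₁ · (m₁/m₂)

v₂ = 1.92 × 10^6 m/s × (9.11 × 10^-31 kg / 6.64 × 10^-27 kg)
v₂ = 2.63 × 10^2 m/s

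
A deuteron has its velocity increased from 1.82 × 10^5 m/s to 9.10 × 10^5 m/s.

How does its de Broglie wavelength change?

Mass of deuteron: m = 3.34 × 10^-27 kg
The wavelength decreases by a factor of 5.

Using λ = h/(mv):

Initial wavelength: λ₁ = h/(mv₁) = 1.09 × 10^-12 m
Final wavelength: λ₂ = h/(mv₂) = 2.18 × 10^-13 m

Since λ ∝ 1/v, when velocity increases by a factor of 5, the wavelength decreases by a factor of 5.

λ₂/λ₁ = v₁/v₂ = 1/5

The wavelength decreases by a factor of 5.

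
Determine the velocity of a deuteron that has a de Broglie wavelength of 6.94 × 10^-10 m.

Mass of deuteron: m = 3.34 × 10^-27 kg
2.86 × 10^2 m/s

From the de Broglie relation λ = h/(mv), we solve for v:

v = h/(mλ)
v = (6.626 × 10^-34 J·s) / (3.34 × 10^-27 kg × 6.94 × 10^-10 m)
v = 2.86 × 10^2 m/s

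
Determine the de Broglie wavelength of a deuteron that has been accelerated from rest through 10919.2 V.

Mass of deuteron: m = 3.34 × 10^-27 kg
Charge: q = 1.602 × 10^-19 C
1.94 × 10^-13 m

When a particle is accelerated through voltage V, it gains kinetic energy KE = qV.

The de Broglie wavelength is then λ = h/√(2mqV):

λ = h/√(2mqV)
λ = (6.626 × 10^-34 J·s) / √(2 × 3.34 × 10^-27 kg × 1.602 × 10^-19 C × 10919.2 V)
λ = 1.94 × 10^-13 m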